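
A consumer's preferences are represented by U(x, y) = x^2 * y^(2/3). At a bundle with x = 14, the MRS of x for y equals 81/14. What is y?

y = 27

MU_x = 2·x·y^(2/3) and MU_y = 2/3·x^2·y^(-1/3).
MRS = MU_x/MU_y = (3)·y/x.
Substitute x = 14: MRS = y/(14/3). Setting y/(14/3) = 81/14 gives y = (81/14)·(14/3) = 27.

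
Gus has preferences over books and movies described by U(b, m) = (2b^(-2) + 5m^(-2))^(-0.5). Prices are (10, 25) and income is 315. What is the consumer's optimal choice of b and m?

b* = 9, m* = 9

For CES with ρ = -2, MRS = (2/5)·(m/b)^3.
Tangency: set MRS = p_b/p_m = 10/25 = 0.4.
So (m/b)^3 = 1; taking the cube root, m/b = 1, i.e. m = b.
Substitute into the budget 10·b + 25·m = 315: 35·b = 315, so b* = 9 and m* = 9.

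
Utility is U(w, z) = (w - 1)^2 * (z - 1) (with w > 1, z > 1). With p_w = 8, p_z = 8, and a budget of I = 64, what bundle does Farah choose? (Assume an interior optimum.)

w* = 5, z* = 3

MU_w = 2·(w−1)·(z−1), MU_z = (w−1)^2.
MRS = (2/1)·(z−1)/(w−1).
Tangency: set MRS = p_w/p_z = 8/8 = 1.
So (2/1)·(z − 1)/(w − 1) = 1, i.e. (z − 1) = 0.5·(w − 1).
Rewrite the budget in excess-of-subsistence terms: 8·(w − 1) + 8·(z − 1) = 64 − 8·1 − 8·1 = 48.
Substituting, 12·(w − 1) = 48, so w − 1 = 4 and w* = 5.
Then z − 1 = 0.5·4 = 2, so z* = 3.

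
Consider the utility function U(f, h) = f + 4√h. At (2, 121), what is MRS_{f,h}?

MRS = 5.5

MU_f = 1, MU_h = 4/(2√h).
MRS = 1 ÷ (4/(2√h)).
At (2, 121): MRS = 5.5.
So at (2, 121) the consumer would give up 5.5 units of h for one more unit of f.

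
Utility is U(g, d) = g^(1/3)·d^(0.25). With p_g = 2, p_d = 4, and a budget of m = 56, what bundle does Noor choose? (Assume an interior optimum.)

g* = 16, d* = 6

MU_g = 1/3·g^(-2/3)·d^(0.25) and MU_d = 0.25·g^(1/3)·d^(-0.75).
MRS = MU_g/MU_d = (4/3)·d/g.
Tangency: set MRS = p_g/p_d = 2/4 = 0.5.
So (4/3)·d/g = 0.5, i.e. d = 0.375·g.
Substitute into the budget 2·g + 4·d = 56: 3.5·g = 56, so g* = 16.
Then d* = 0.375·16 = 6.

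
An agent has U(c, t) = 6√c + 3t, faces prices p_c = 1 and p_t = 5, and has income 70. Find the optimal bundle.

MU_c = 6/(2√c), MU_t = 3.
MRS = 6/(2√c) ÷ 3.
Tangency: set MRS = p_c/p_t = 1/5 = 0.2.
MRS depends only on c: 1/√c = 0.2 ⇒ √c = 1/0.2 = 5 ⇒ c* = 25.
From the budget, 5·t = 70 − 1·25 = 45, so t* = 9.

c* = 25, t* = 9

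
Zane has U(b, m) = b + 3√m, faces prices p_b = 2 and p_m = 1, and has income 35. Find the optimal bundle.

MU_b = 1, MU_m = 3/(2√m).
MRS = 1 ÷ (3/(2√m)).
Tangency: set MRS = p_b/p_m = 2/1 = 2.
MRS depends only on m: (2/3)·√m = 2 ⇒ √m = 2/(2/3) = 3 ⇒ m* = 9.
From the budget, 2·b = 35 − 1·9 = 26, so b* = 13.

b* = 13, m* = 9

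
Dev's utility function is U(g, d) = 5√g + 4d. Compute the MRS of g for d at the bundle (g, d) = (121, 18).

MU_g = 5/(2√g), MU_d = 4.
MRS = 5/(2√g) ÷ 4.
At (121, 18): MRS = 5/88.
So at (121, 18) the consumer would give up 5/88 units of d for one more unit of g.

MRS = 5/88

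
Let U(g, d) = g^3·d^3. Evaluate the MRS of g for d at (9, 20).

MU_g = 3·g^2·d^3 and MU_d = 3·g^3·d^2.
MRS = MU_g/MU_d = d/g.
At (9, 20): MRS = 20/9.
So at (9, 20) the consumer would give up 20/9 units of d for one more unit of g.

MRS = 20/9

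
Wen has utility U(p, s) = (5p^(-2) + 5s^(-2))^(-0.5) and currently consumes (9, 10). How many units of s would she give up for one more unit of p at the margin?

For CES with ρ = -2, MRS = (s/p)^3.
At (9, 10): MRS = 1000/729.
The indifference curve has slope −1000/729 at this bundle.

MRS = 1000/729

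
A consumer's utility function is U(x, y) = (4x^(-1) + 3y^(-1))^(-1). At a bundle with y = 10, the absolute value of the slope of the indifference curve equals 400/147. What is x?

x = 7

For CES with ρ = -1, MRS = (4/3)·(y/x)^2.
Setting (4/3)·(10/x)^2 = 400/147 gives (10/x)^2 = 100/49, so 10/x = 10/7 and x = 7.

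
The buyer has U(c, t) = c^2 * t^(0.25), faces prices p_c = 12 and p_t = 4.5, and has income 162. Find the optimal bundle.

c* = 12, t* = 4

MU_c = 2·c·t^(0.25) and MU_t = 0.25·c^2·t^(-0.75).
MRS = MU_c/MU_t = (8)·t/c.
Tangency: set MRS = p_c/p_t = 12/4.5 = 8/3.
So (8)·t/c = 8/3, i.e. t = (1/3)·c.
Substitute into the budget 12·c + 4.5·t = 162: 13.5·c = 162, so c* = 12.
Then t* = (1/3)·12 = 4.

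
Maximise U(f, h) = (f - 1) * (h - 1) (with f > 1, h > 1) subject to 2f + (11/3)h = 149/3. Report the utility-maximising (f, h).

MU_f = (h−1), MU_h = (f−1).
MRS = (h−1)/(f−1).
Tangency: set MRS = p_f/p_h = 2/(11/3) = 6/11.
So (h − 1)/(f − 1) = 6/11, i.e. (h − 1) = (6/11)·(f − 1).
Rewrite the budget in excess-of-subsistence terms: 2·(f − 1) + (11/3)·(h − 1) = 149/3 − 2·1 − (11/3)·1 = 44.
Substituting, 4·(f − 1) = 44, so f − 1 = 11 and f* = 12.
Then h − 1 = (6/11)·11 = 6, so h* = 7.

f* = 12, h* = 7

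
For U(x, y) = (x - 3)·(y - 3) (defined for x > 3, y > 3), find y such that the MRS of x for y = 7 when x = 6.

MU_x = (y−3), MU_y = (x−3).
MRS = (y−3)/(x−3).
Substitute x = 6: MRS = (y − 3)/3. Setting this equal to 7 gives y − 3 = 7·3 = 21, so y = 24.

y = 24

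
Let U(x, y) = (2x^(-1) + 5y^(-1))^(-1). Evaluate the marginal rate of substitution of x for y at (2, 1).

MRS = 0.1

For CES with ρ = -1, MRS = (2/5)·(y/x)^2.
At (2, 1): MRS = 0.1.
That is, one extra unit of x is worth 0.1 units of y at the margin.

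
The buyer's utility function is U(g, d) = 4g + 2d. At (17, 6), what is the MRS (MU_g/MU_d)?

MU_g = 4, MU_d = 2, so MRS = 4/2 = 2 at every bundle.
At (17, 6): MRS = 2.
That is, one extra unit of g is worth 2 units of d at the margin.

MRS = 2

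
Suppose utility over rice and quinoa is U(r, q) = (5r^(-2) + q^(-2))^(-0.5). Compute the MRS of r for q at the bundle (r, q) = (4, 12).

For CES with ρ = -2, MRS = (5/1)·(q/r)^3.
At (4, 12): MRS = 135.
That is, one extra unit of r is worth 135 units of q at the margin.

MRS = 135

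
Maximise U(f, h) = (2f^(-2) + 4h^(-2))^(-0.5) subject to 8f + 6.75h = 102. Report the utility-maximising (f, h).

f* = 6, h* = 8

For CES with ρ = -2, MRS = (2/4)·(h/f)^3.
Tangency: set MRS = p_f/p_h = 8/6.75 = 32/27.
So (h/f)^3 = 64/27; taking the cube root, h/f = 4/3, i.e. h = (4/3)·f.
Substitute into the budget 8·f + 6.75·h = 102: 17·f = 102, so f* = 6 and h* = (4/3)·6 = 8.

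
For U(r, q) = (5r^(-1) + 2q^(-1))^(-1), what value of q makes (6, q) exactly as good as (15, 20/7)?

U depends on (r, q) only through S = 5r^(-1) + 2q^(-1), so equal utility means equal S. At (15, 20/7): S = 31/30.
With r = 6: 5·6^(-1) = 5/6, so 2q^(-1) = 31/30 − 5/6 = 0.2, i.e. q^(-1) = 0.1.
Hence q = 1/0.1 = 10.
Check: U(6, 10) = 0.9677.

q = 10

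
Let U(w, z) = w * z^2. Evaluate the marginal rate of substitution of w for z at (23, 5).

MRS = 5/46

MU_w = z^2 and MU_z = 2·w·z.
MRS = MU_w/MU_z = (1/2)·z/w.
At (23, 5): MRS = 5/46.
That is, one extra unit of w is worth 5/46 units of z at the margin.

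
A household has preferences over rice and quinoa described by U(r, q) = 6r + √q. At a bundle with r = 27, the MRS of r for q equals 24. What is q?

MU_r = 6, MU_q = 1/(2√q).
MRS = 6 ÷ (1/(2√q)).
MRS depends only on q: 12·√q = 24 ⇒ √q = 24/12 = 2 ⇒ q = 4.

q = 4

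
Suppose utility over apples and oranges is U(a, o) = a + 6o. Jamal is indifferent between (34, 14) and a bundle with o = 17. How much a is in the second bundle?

U(34, 14) = 118.
Set U(a, 17) = 118 and solve.
a + 6·17 = 118 ⇒ a = 16 ⇒ a = 16.
Check: U(16, 17) = 118.

a = 16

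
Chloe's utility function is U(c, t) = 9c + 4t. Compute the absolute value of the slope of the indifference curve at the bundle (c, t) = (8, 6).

MU_c = 9, MU_t = 4, so MRS = 9/4 = 2.25 at every bundle.
At (8, 6): MRS = 2.25.
That is, one extra unit of c is worth 2.25 units of t at the margin.

MRS = 2.25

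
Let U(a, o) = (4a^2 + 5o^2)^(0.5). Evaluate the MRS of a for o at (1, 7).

For CES with ρ = 2, MRS = (4/5)·(o/a)^(-1).
At (1, 7): MRS = 4/35.
That is, one extra unit of a is worth 4/35 units of o at the margin.

MRS = 4/35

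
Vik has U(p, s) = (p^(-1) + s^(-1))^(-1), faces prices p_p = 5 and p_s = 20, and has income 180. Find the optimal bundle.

p* = 12, s* = 6

For CES with ρ = -1, MRS = (s/p)^2.
Tangency: set MRS = p_p/p_s = 5/20 = 0.25.
So (s/p)^2 = 0.25; taking the square root, s/p = 0.5, i.e. s = 0.5·p.
Substitute into the budget 5·p + 20·s = 180: 15·p = 180, so p* = 12 and s* = 0.5·12 = 6.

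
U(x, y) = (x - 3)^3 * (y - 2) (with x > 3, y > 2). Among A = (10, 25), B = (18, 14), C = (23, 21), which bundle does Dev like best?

Evaluate utility at each bundle:
U(A) = 7889.
U(B) = 40500.
U(C) = 152000.
Highest utility is C, so C ≻ B ≻ A.

Bundle C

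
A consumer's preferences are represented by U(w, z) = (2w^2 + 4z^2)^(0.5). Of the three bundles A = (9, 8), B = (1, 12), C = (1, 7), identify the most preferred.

Bundle B

Evaluate utility at each bundle:
U(A) = 20.445.
U(B) = 24.042.
U(C) = 14.071.
Highest utility is B, so B ≻ A ≻ C.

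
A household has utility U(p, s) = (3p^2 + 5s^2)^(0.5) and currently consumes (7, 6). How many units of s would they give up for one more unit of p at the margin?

MRS = 0.7

For CES with ρ = 2, MRS = (3/5)·(s/p)^(-1).
At (7, 6): MRS = 0.7.
So at (7, 6) the consumer would give up 0.7 units of s for one more unit of p.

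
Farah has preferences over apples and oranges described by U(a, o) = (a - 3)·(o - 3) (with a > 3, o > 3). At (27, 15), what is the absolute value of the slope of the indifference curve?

MU_a = (o−3), MU_o = (a−3).
MRS = (o−3)/(a−3).
At (27, 15): MRS = 0.5.
The indifference curve has slope −0.5 at this bundle.

MRS = 0.5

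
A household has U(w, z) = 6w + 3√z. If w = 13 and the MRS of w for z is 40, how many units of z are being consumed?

z = 100

MU_w = 6, MU_z = 3/(2√z).
MRS = 6 ÷ (3/(2√z)).
MRS depends only on z: 4·√z = 40 ⇒ √z = 40/4 = 10 ⇒ z = 100.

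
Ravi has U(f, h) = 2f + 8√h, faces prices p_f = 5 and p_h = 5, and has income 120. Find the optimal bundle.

MU_f = 2, MU_h = 8/(2√h).
MRS = 2 ÷ (8/(2√h)).
Tangency: set MRS = p_f/p_h = 5/5 = 1.
MRS depends only on h: 0.5·√h = 1 ⇒ √h = 1/0.5 = 2 ⇒ h* = 4.
From the budget, 5·f = 120 − 5·4 = 100, so f* = 20.

f* = 20, h* = 4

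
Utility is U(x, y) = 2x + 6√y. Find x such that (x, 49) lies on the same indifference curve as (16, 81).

U(16, 81) = 86.
Set U(x, 49) = 86 and solve.
With y = 49: √49 = 7, so 2x = 86 − 6·7 = 44 and x = 22.
Check: U(22, 49) = 86.

x = 22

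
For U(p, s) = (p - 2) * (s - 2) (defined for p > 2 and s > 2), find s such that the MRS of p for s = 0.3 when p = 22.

s = 8

MU_p = (s−2), MU_s = (p−2).
MRS = (s−2)/(p−2).
Substitute p = 22: MRS = (s − 2)/20. Setting this equal to 0.3 gives s − 2 = 0.3·20 = 6, so s = 8.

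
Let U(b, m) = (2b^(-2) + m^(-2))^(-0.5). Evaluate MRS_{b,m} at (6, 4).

MRS = 16/27

For CES with ρ = -2, MRS = (2/1)·(m/b)^3.
At (6, 4): MRS = 16/27.
So at (6, 4) the consumer would give up 16/27 units of m for one more unit of b.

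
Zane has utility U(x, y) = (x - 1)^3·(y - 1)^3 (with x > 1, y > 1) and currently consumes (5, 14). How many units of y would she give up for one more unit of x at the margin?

MRS = 3.25

MU_x = 3·(x−1)^2·(y−1)^3, MU_y = 3·(x−1)^3·(y−1)^2.
MRS = (y−1)/(x−1).
At (5, 14): MRS = 3.25.
That is, one extra unit of x is worth 3.25 units of y at the margin.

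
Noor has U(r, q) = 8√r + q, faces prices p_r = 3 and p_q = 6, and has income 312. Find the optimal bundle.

r* = 64, q* = 20

MU_r = 8/(2√r), MU_q = 1.
MRS = 8/(2√r) ÷ 1.
Tangency: set MRS = p_r/p_q = 3/6 = 0.5.
MRS depends only on r: 4/√r = 0.5 ⇒ √r = 4/0.5 = 8 ⇒ r* = 64.
From the budget, 6·q = 312 − 3·64 = 120, so q* = 20.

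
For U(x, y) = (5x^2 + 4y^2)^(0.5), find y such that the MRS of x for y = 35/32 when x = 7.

y = 8

For CES with ρ = 2, MRS = (5/4)·(y/x)^(-1).
Setting (5/4)·(y/7)^(-1) = 35/32 gives (y/7)^(-1) = 0.875, so y/7 = 8/7 and y = 8.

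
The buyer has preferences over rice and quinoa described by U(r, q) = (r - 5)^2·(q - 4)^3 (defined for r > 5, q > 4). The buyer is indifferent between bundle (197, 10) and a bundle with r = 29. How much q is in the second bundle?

U(197, 10) = 7962624.
Set U(29, q) = 7962624 and solve.
With r = 29: (29 − 5)^2 = 576, so (q − 4)^3 = 7962624/576 = 13824.
Taking the cube root (with q > 4): q − 4 = 24, so q = 28.
Check: U(29, 28) = 7962624.

q = 28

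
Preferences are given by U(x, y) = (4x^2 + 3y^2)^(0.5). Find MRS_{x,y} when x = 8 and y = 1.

MRS = 32/3

For CES with ρ = 2, MRS = (4/3)·(y/x)^(-1).
At (8, 1): MRS = 32/3.
That is, one extra unit of x is worth 32/3 units of y at the margin.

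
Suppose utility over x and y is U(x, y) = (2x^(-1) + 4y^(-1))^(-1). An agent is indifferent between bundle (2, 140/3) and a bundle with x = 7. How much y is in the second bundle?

U depends on (x, y) only through S = 2x^(-1) + 4y^(-1), so equal utility means equal S. At (2, 140/3): S = 38/35.
With x = 7: 2·7^(-1) = 2/7, so 4y^(-1) = 38/35 − 2/7 = 0.8, i.e. y^(-1) = 0.2.
Hence y = 1/0.2 = 5.
Check: U(7, 5) = 0.9211.

y = 5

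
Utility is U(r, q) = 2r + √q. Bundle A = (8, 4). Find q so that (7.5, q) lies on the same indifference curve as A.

U(8, 4) = 18.
Set U(7.5, q) = 18 and solve.
With r = 7.5: √q = 18 − 2·7.5 = 3, so √q = 3 and q = 9.
Check: U(7.5, 9) = 18.

q = 9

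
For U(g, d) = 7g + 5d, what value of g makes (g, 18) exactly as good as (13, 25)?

g = 18

U(13, 25) = 216.
Set U(g, 18) = 216 and solve.
7g + 5·18 = 216 ⇒ 7g = 126 ⇒ g = 18.
Check: U(18, 18) = 216.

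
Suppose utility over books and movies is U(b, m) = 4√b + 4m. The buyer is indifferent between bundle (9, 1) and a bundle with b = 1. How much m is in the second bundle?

U(9, 1) = 16.
Set U(1, m) = 16 and solve.
With b = 1: √1 = 1, so 4m = 16 − 4·1 = 12 and m = 3.
Check: U(1, 3) = 16.

m = 3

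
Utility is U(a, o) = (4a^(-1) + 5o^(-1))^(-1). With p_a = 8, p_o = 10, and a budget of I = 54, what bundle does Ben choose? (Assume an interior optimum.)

For CES with ρ = -1, MRS = (4/5)·(o/a)^2.
Tangency: set MRS = p_a/p_o = 8/10 = 0.8.
So (o/a)^2 = 1; taking the square root, o/a = 1, i.e. o = a.
Substitute into the budget 8·a + 10·o = 54: 18·a = 54, so a* = 3 and o* = 3.

a* = 3, o* = 3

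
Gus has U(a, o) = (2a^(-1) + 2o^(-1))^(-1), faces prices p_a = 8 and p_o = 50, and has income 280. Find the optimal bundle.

For CES with ρ = -1, MRS = (o/a)^2.
Tangency: set MRS = p_a/p_o = 8/50 = 4/25.
So (o/a)^2 = 4/25; taking the square root, o/a = 0.4, i.e. o = 0.4·a.
Substitute into the budget 8·a + 50·o = 280: 28·a = 280, so a* = 10 and o* = 0.4·10 = 4.

a* = 10, o* = 4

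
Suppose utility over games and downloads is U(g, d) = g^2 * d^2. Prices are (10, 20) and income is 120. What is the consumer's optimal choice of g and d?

g* = 6, d* = 3

MU_g = 2·g·d^2 and MU_d = 2·g^2·d.
MRS = MU_g/MU_d = d/g.
Tangency: set MRS = p_g/p_d = 10/20 = 0.5.
So d/g = 0.5, i.e. d = 0.5·g.
Substitute into the budget 10·g + 20·d = 120: 20·g = 120, so g* = 6.
Then d* = 0.5·6 = 3.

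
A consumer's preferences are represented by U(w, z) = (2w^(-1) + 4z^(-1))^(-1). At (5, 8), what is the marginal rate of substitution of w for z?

MRS = 32/25

For CES with ρ = -1, MRS = (2/4)·(z/w)^2.
At (5, 8): MRS = 32/25.
So at (5, 8) the consumer would give up 32/25 units of z for one more unit of w.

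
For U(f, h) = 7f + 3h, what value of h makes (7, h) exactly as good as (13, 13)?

h = 27

U(13, 13) = 130.
Set U(7, h) = 130 and solve.
7·7 + 3h = 130 ⇒ 3h = 81 ⇒ h = 27.
Check: U(7, 27) = 130.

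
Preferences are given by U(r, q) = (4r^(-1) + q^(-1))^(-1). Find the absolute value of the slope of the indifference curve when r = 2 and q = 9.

For CES with ρ = -1, MRS = (4/1)·(q/r)^2.
At (2, 9): MRS = 81.
The indifference curve has slope −81 at this bundle.

MRS = 81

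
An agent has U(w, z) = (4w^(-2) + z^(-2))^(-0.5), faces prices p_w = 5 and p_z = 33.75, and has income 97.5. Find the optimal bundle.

For CES with ρ = -2, MRS = (4/1)·(z/w)^3.
Tangency: set MRS = p_w/p_z = 5/33.75 = 4/27.
So (z/w)^3 = 1/27; taking the cube root, z/w = 1/3, i.e. z = (1/3)·w.
Substitute into the budget 5·w + 33.75·z = 97.5: 16.25·w = 97.5, so w* = 6 and z* = (1/3)·6 = 2.

w* = 6, z* = 2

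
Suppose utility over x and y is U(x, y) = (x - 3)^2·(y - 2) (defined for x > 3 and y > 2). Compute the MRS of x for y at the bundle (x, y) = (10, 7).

MRS = 10/7

MU_x = 2·(x−3)·(y−2), MU_y = (x−3)^2.
MRS = (2/1)·(y−2)/(x−3).
At (10, 7): MRS = 10/7.
That is, one extra unit of x is worth 10/7 units of y at the margin.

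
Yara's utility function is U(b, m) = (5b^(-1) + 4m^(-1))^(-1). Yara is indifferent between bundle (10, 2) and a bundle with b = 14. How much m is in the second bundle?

U depends on (b, m) only through S = 5b^(-1) + 4m^(-1), so equal utility means equal S. At (10, 2): S = 2.5.
With b = 14: 5·14^(-1) = 5/14, so 4m^(-1) = 2.5 − 5/14 = 15/7, i.e. m^(-1) = 15/28.
Hence m = 1/(15/28) = 28/15.
Check: U(14, 28/15) = 0.4.

m = 28/15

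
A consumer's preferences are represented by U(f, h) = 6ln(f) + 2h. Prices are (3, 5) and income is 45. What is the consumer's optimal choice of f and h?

MU_f = 6/f, MU_h = 2.
MRS = 6/f ÷ 2.
Tangency: set MRS = p_f/p_h = 3/5 = 0.6.
MRS depends only on f: 3/f = 0.6 ⇒ f* = 3/0.6 = 5.
From the budget, 5·h = 45 − 3·5 = 30, so h* = 6.

f* = 5, h* = 6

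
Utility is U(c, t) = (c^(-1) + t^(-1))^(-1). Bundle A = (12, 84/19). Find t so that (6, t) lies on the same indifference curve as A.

U depends on (c, t) only through S = c^(-1) + t^(-1), so equal utility means equal S. At (12, 84/19): S = 13/42.
With c = 6: 6^(-1) = 1/6, so t^(-1) = 13/42 − 1/6 = 1/7.
Hence t = 1/(1/7) = 7.
Check: U(6, 7) = 3.2308.

t = 7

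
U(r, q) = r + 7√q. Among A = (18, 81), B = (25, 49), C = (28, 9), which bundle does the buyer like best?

Bundle A

Evaluate utility at each bundle:
U(A) = 81.000.
U(B) = 74.000.
U(C) = 49.000.
Highest utility is A, so A ≻ B ≻ C.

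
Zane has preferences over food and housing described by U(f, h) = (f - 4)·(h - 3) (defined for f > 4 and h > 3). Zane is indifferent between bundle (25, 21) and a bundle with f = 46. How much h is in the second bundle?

U(25, 21) = 378.
Set U(46, h) = 378 and solve.
With f = 46: (46 − 4) = 42, so (h − 3) = 378/42 = 9.
So h = 3 + 9 = 12.
Check: U(46, 12) = 378.

h = 12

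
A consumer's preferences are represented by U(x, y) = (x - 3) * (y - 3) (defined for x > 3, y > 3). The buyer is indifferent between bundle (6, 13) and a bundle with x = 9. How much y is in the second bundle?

U(6, 13) = 30.
Set U(9, y) = 30 and solve.
With x = 9: (9 − 3) = 6, so (y − 3) = 30/6 = 5.
So y = 3 + 5 = 8.
Check: U(9, 8) = 30.

y = 8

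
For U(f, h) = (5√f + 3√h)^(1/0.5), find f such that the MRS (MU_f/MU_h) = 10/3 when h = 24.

For CES with ρ = 0.5, MRS = (5/3)·√(h/f).
Setting (5/3)·√(24/f) = 10/3 gives √(24/f) = 2, so 24/f = 4 and f = 6.

f = 6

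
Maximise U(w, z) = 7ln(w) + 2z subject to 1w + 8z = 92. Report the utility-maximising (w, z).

w* = 28, z* = 8

MU_w = 7/w, MU_z = 2.
MRS = 7/w ÷ 2.
Tangency: set MRS = p_w/p_z = 1/8 = 0.125.
MRS depends only on w: 3.5/w = 0.125 ⇒ w* = 3.5/0.125 = 28.
From the budget, 8·z = 92 − 1·28 = 64, so z* = 8.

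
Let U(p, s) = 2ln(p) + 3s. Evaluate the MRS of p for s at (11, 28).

MU_p = 2/p, MU_s = 3.
MRS = 2/p ÷ 3.
At (11, 28): MRS = 2/33.
That is, one extra unit of p is worth 2/33 units of s at the margin.

MRS = 2/33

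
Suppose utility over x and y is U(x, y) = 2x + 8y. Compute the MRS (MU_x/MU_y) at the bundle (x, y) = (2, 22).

MRS = 0.25

MU_x = 2, MU_y = 8, so MRS = 2/8 = 0.25 at every bundle.
At (2, 22): MRS = 0.25.
The indifference curve has slope −0.25 at this bundle.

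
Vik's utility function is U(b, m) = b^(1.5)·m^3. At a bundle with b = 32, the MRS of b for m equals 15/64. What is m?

m = 15

MU_b = 1.5·√b·m^3 and MU_m = 3·b^(1.5)·m^2.
MRS = MU_b/MU_m = (0.5)·m/b.
Substitute b = 32: MRS = m/64. Setting m/64 = 15/64 gives m = (15/64)·64 = 15.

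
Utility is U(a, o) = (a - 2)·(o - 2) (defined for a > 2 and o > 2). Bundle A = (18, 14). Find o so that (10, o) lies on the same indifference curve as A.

o = 26

U(18, 14) = 192.
Set U(10, o) = 192 and solve.
With a = 10: (10 − 2) = 8, so (o − 2) = 192/8 = 24.
So o = 2 + 24 = 26.
Check: U(10, 26) = 192.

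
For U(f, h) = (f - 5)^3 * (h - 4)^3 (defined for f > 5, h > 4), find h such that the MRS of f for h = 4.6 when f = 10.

MU_f = 3·(f−5)^2·(h−4)^3, MU_h = 3·(f−5)^3·(h−4)^2.
MRS = (h−4)/(f−5).
Substitute f = 10: MRS = (h − 4)/5. Setting this equal to 4.6 gives h − 4 = 4.6·5 = 23, so h = 27.

h = 27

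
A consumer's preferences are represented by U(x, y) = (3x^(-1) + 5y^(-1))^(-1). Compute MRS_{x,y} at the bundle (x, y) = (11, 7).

For CES with ρ = -1, MRS = (3/5)·(y/x)^2.
At (11, 7): MRS = 147/605.
The indifference curve has slope −147/605 at this bundle.

MRS = 147/605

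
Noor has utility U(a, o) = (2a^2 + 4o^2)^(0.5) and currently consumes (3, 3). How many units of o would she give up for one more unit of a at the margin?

For CES with ρ = 2, MRS = (2/4)·(o/a)^(-1).
At (3, 3): MRS = 0.5.
So at (3, 3) the consumer would give up 0.5 units of o for one more unit of a.

MRS = 0.5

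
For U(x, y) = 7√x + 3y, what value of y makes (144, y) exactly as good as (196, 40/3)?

y = 18

U(196, 40/3) = 138.
Set U(144, y) = 138 and solve.
With x = 144: √144 = 12, so 3y = 138 − 7·12 = 54 and y = 18.
Check: U(144, 18) = 138.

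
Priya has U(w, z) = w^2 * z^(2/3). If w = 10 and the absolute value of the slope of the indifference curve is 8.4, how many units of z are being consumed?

MU_w = 2·w·z^(2/3) and MU_z = 2/3·w^2·z^(-1/3).
MRS = MU_w/MU_z = (3)·z/w.
Substitute w = 10: MRS = z/(10/3). Setting z/(10/3) = 8.4 gives z = 8.4·(10/3) = 28.

z = 28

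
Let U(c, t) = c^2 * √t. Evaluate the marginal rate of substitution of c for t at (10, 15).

MU_c = 2·c·√t and MU_t = 0.5·c^2·t^(-0.5).
MRS = MU_c/MU_t = (4)·t/c.
At (10, 15): MRS = 6.
That is, one extra unit of c is worth 6 units of t at the margin.

MRS = 6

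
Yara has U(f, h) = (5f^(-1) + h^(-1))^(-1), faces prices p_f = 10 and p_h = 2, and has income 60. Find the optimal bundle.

For CES with ρ = -1, MRS = (5/1)·(h/f)^2.
Tangency: set MRS = p_f/p_h = 10/2 = 5.
So (h/f)^2 = 1; taking the square root, h/f = 1, i.e. h = f.
Substitute into the budget 10·f + 2·h = 60: 12·f = 60, so f* = 5 and h* = 5.

f* = 5, h* = 5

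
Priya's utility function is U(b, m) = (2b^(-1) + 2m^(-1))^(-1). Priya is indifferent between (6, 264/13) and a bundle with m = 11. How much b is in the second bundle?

b = 8

U depends on (b, m) only through S = 2b^(-1) + 2m^(-1), so equal utility means equal S. At (6, 264/13): S = 19/44.
With m = 11: 2·11^(-1) = 2/11, so 2b^(-1) = 19/44 − 2/11 = 0.25, i.e. b^(-1) = 0.125.
Hence b = 1/0.125 = 8.
Check: U(8, 11) = 2.3158.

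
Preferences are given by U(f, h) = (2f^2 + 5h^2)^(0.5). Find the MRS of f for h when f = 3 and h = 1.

MRS = 1.2

For CES with ρ = 2, MRS = (2/5)·(h/f)^(-1).
At (3, 1): MRS = 1.2.
That is, one extra unit of f is worth 1.2 units of h at the margin.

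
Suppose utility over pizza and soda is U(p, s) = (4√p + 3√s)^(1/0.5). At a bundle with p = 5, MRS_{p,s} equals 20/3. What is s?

For CES with ρ = 0.5, MRS = (4/3)·√(s/p).
Setting (4/3)·√(s/5) = 20/3 gives √(s/5) = 5, so s/5 = 25 and s = 125.

s = 125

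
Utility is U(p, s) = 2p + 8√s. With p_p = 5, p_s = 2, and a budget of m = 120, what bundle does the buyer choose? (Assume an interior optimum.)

p* = 14, s* = 25

MU_p = 2, MU_s = 8/(2√s).
MRS = 2 ÷ (8/(2√s)).
Tangency: set MRS = p_p/p_s = 5/2 = 2.5.
MRS depends only on s: 0.5·√s = 2.5 ⇒ √s = 2.5/0.5 = 5 ⇒ s* = 25.
From the budget, 5·p = 120 − 2·25 = 70, so p* = 14.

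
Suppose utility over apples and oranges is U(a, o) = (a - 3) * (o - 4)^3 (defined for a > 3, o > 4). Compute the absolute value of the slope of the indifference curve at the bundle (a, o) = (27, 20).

MRS = 2/9

MU_a = (o−4)^3, MU_o = 3·(a−3)·(o−4)^2.
MRS = (1/3)·(o−4)/(a−3).
At (27, 20): MRS = 2/9.
That is, one extra unit of a is worth 2/9 units of o at the margin.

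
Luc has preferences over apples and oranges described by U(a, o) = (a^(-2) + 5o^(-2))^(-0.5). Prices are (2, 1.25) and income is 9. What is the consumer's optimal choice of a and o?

For CES with ρ = -2, MRS = (1/5)·(o/a)^3.
Tangency: set MRS = p_a/p_o = 2/1.25 = 1.6.
So (o/a)^3 = 8; taking the cube root, o/a = 2, i.e. o = 2·a.
Substitute into the budget 2·a + 1.25·o = 9: 4.5·a = 9, so a* = 2 and o* = 2·2 = 4.

a* = 2, o* = 4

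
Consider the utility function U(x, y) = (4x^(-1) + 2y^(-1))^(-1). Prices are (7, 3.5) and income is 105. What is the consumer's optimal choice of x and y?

x* = 10, y* = 10

For CES with ρ = -1, MRS = (4/2)·(y/x)^2.
Tangency: set MRS = p_x/p_y = 7/3.5 = 2.
So (y/x)^2 = 1; taking the square root, y/x = 1, i.e. y = x.
Substitute into the budget 7·x + 3.5·y = 105: 10.5·x = 105, so x* = 10 and y* = 10.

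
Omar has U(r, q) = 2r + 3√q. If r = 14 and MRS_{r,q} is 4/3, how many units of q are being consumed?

MU_r = 2, MU_q = 3/(2√q).
MRS = 2 ÷ (3/(2√q)).
MRS depends only on q: (4/3)·√q = 4/3 ⇒ √q = (4/3)/(4/3) = 1 ⇒ q = 1.

q = 1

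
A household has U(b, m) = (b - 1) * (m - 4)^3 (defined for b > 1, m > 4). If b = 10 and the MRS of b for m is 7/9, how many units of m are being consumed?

MU_b = (m−4)^3, MU_m = 3·(b−1)·(m−4)^2.
MRS = (1/3)·(m−4)/(b−1).
Substitute b = 10: MRS = (m − 4)/27. Setting this equal to 7/9 gives m − 4 = (7/9)·27 = 21, so m = 25.

m = 25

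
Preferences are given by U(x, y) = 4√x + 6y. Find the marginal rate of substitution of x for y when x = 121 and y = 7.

MU_x = 4/(2√x), MU_y = 6.
MRS = 4/(2√x) ÷ 6.
At (121, 7): MRS = 1/33.
So at (121, 7) the consumer would give up 1/33 units of y for one more unit of x.

MRS = 1/33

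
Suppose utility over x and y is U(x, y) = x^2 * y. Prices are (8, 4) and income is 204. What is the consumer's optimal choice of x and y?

x* = 17, y* = 17

MU_x = 2·x·y and MU_y = x^2.
MRS = MU_x/MU_y = (2/1)·y/x.
Tangency: set MRS = p_x/p_y = 8/4 = 2.
So (2/1)·y/x = 2, i.e. y = x.
Substitute into the budget 8·x + 4·y = 204: 12·x = 204, so x* = 17.
Then y* = 17.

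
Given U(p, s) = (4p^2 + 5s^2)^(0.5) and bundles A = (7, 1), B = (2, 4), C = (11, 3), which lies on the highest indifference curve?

Evaluate utility at each bundle:
U(A) = 14.177.
U(B) = 9.798.
U(C) = 23.000.
Highest utility is C, so C ≻ A ≻ B.

Bundle C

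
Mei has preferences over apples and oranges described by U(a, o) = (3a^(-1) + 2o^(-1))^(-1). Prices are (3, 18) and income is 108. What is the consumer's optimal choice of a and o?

a* = 12, o* = 4

For CES with ρ = -1, MRS = (3/2)·(o/a)^2.
Tangency: set MRS = p_a/p_o = 3/18 = 1/6.
So (o/a)^2 = 1/9; taking the square root, o/a = 1/3, i.e. o = (1/3)·a.
Substitute into the budget 3·a + 18·o = 108: 9·a = 108, so a* = 12 and o* = (1/3)·12 = 4.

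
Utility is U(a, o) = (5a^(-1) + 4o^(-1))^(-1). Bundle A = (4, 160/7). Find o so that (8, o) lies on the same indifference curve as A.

o = 5

U depends on (a, o) only through S = 5a^(-1) + 4o^(-1), so equal utility means equal S. At (4, 160/7): S = 57/40.
With a = 8: 5·8^(-1) = 0.625, so 4o^(-1) = 57/40 − 0.625 = 0.8, i.e. o^(-1) = 0.2.
Hence o = 1/0.2 = 5.
Check: U(8, 5) = 0.7018.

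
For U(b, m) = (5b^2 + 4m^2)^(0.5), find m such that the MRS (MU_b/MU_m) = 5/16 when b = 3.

For CES with ρ = 2, MRS = (5/4)·(m/b)^(-1).
Setting (5/4)·(m/3)^(-1) = 5/16 gives (m/3)^(-1) = 0.25, so m/3 = 4 and m = 12.

m = 12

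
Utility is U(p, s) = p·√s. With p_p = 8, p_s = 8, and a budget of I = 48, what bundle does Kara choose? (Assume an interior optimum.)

MU_p = √s and MU_s = 0.5·p·s^(-0.5).
MRS = MU_p/MU_s = (2)·s/p.
Tangency: set MRS = p_p/p_s = 8/8 = 1.
So (2)·s/p = 1, i.e. s = 0.5·p.
Substitute into the budget 8·p + 8·s = 48: 12·p = 48, so p* = 4.
Then s* = 0.5·4 = 2.

p* = 4, s* = 2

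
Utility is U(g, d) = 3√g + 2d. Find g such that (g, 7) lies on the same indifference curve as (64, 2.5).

U(64, 2.5) = 29.
Set U(g, 7) = 29 and solve.
With d = 7: 3√g = 29 − 2·7 = 15, so √g = 5 and g = 25.
Check: U(25, 7) = 29.

g = 25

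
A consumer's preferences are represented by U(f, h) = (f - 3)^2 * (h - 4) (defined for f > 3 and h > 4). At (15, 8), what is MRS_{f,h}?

MRS = 2/3

MU_f = 2·(f−3)·(h−4), MU_h = (f−3)^2.
MRS = (2/1)·(h−4)/(f−3).
At (15, 8): MRS = 2/3.
That is, one extra unit of f is worth 2/3 units of h at the margin.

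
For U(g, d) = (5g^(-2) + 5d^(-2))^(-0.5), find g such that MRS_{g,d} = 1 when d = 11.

g = 11

For CES with ρ = -2, MRS = (d/g)^3.
Setting (11/g)^3 = 1 gives 11/g = 1 and g = 11.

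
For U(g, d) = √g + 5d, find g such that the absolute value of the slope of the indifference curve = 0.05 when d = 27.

g = 4

MU_g = 1/(2√g), MU_d = 5.
MRS = 1/(2√g) ÷ 5.
MRS depends only on g: 0.1/√g = 0.05 ⇒ √g = 0.1/0.05 = 2 ⇒ g = 4.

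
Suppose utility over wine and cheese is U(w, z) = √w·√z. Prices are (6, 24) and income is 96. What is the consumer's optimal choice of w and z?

w* = 8, z* = 2

MU_w = 0.5·w^(-0.5)·√z and MU_z = 0.5·√w·z^(-0.5).
MRS = MU_w/MU_z = z/w.
Tangency: set MRS = p_w/p_z = 6/24 = 0.25.
So z/w = 0.25, i.e. z = 0.25·w.
Substitute into the budget 6·w + 24·z = 96: 12·w = 96, so w* = 8.
Then z* = 0.25·8 = 2.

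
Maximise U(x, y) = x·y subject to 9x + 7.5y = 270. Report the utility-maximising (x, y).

x* = 15, y* = 18

MU_x = y and MU_y = x.
MRS = MU_x/MU_y = y/x.
Tangency: set MRS = p_x/p_y = 9/7.5 = 1.2.
So y/x = 1.2, i.e. y = 1.2·x.
Substitute into the budget 9·x + 7.5·y = 270: 18·x = 270, so x* = 15.
Then y* = 1.2·15 = 18.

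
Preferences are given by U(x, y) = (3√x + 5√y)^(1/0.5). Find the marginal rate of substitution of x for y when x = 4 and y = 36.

MRS = 1.8

For CES with ρ = 0.5, MRS = (3/5)·√(y/x).
At (4, 36): MRS = 1.8.
The indifference curve has slope −1.8 at this bundle.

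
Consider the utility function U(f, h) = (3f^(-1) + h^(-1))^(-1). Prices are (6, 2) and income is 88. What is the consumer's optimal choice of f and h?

For CES with ρ = -1, MRS = (3/1)·(h/f)^2.
Tangency: set MRS = p_f/p_h = 6/2 = 3.
So (h/f)^2 = 1; taking the square root, h/f = 1, i.e. h = f.
Substitute into the budget 6·f + 2·h = 88: 8·f = 88, so f* = 11 and h* = 11.

f* = 11, h* = 11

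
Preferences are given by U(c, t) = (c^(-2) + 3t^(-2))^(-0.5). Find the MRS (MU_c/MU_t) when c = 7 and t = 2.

MRS = 8/1029

For CES with ρ = -2, MRS = (1/3)·(t/c)^3.
At (7, 2): MRS = 8/1029.
The indifference curve has slope −8/1029 at this bundle.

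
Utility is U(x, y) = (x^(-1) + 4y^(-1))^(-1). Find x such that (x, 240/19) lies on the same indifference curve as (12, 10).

U depends on (x, y) only through S = x^(-1) + 4y^(-1), so equal utility means equal S. At (12, 10): S = 29/60.
With y = 240/19: 4·(240/19)^(-1) = 19/60, so x^(-1) = 29/60 − 19/60 = 1/6.
Hence x = 1/(1/6) = 6.
Check: U(6, 240/19) = 2.069.

x = 6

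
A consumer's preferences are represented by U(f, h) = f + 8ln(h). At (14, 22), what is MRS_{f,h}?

MU_f = 1, MU_h = 8/h.
MRS = 1 ÷ (8/h).
At (14, 22): MRS = 2.75.
That is, one extra unit of f is worth 2.75 units of h at the margin.

MRS = 2.75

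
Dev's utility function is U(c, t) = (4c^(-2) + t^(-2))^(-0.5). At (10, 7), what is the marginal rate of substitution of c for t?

For CES with ρ = -2, MRS = (4/1)·(t/c)^3.
At (10, 7): MRS = 343/250.
That is, one extra unit of c is worth 343/250 units of t at the margin.

MRS = 343/250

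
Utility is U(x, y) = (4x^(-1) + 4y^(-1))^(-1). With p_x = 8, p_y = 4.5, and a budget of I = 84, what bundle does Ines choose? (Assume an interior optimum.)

For CES with ρ = -1, MRS = (y/x)^2.
Tangency: set MRS = p_x/p_y = 8/4.5 = 16/9.
So (y/x)^2 = 16/9; taking the square root, y/x = 4/3, i.e. y = (4/3)·x.
Substitute into the budget 8·x + 4.5·y = 84: 14·x = 84, so x* = 6 and y* = (4/3)·6 = 8.

x* = 6, y* = 8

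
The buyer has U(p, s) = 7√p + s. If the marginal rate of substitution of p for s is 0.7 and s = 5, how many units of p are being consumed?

MU_p = 7/(2√p), MU_s = 1.
MRS = 7/(2√p) ÷ 1.
MRS depends only on p: 3.5/√p = 0.7 ⇒ √p = 3.5/0.7 = 5 ⇒ p = 25.

p = 25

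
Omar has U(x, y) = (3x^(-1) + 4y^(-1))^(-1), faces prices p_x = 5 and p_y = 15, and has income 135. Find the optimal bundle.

x* = 9, y* = 6

For CES with ρ = -1, MRS = (3/4)·(y/x)^2.
Tangency: set MRS = p_x/p_y = 5/15 = 1/3.
So (y/x)^2 = 4/9; taking the square root, y/x = 2/3, i.e. y = (2/3)·x.
Substitute into the budget 5·x + 15·y = 135: 15·x = 135, so x* = 9 and y* = (2/3)·9 = 6.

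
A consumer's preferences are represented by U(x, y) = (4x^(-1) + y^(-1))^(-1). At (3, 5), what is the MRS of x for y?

For CES with ρ = -1, MRS = (4/1)·(y/x)^2.
At (3, 5): MRS = 100/9.
That is, one extra unit of x is worth 100/9 units of y at the margin.

MRS = 100/9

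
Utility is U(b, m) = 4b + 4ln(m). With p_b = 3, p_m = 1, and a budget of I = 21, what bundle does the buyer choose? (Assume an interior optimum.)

b* = 6, m* = 3

MU_b = 4, MU_m = 4/m.
MRS = 4 ÷ (4/m).
Tangency: set MRS = p_b/p_m = 3/1 = 3.
MRS depends only on m: m = 3 ⇒ m* = 3.
From the budget, 3·b = 21 − 1·3 = 18, so b* = 6.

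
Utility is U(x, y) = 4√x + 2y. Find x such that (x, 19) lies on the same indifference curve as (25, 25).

x = 64

U(25, 25) = 70.
Set U(x, 19) = 70 and solve.
With y = 19: 4√x = 70 − 2·19 = 32, so √x = 8 and x = 64.
Check: U(64, 19) = 70.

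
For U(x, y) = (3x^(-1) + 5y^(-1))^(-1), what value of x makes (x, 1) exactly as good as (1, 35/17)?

x = 7

U depends on (x, y) only through S = 3x^(-1) + 5y^(-1), so equal utility means equal S. At (1, 35/17): S = 38/7.
With y = 1: 5·1^(-1) = 5, so 3x^(-1) = 38/7 − 5 = 3/7, i.e. x^(-1) = 1/7.
Hence x = 1/(1/7) = 7.
Check: U(7, 1) = 0.1842.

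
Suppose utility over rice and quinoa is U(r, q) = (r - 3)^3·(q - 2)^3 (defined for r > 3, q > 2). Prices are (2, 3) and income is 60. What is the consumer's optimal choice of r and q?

r* = 15, q* = 10

MU_r = 3·(r−3)^2·(q−2)^3, MU_q = 3·(r−3)^3·(q−2)^2.
MRS = (q−2)/(r−3).
Tangency: set MRS = p_r/p_q = 2/3.
So (q − 2)/(r − 3) = 2/3, i.e. (q − 2) = (2/3)·(r − 3).
Rewrite the budget in excess-of-subsistence terms: 2·(r − 3) + 3·(q − 2) = 60 − 2·3 − 3·2 = 48.
Substituting, 4·(r − 3) = 48, so r − 3 = 12 and r* = 15.
Then q − 2 = (2/3)·12 = 8, so q* = 10.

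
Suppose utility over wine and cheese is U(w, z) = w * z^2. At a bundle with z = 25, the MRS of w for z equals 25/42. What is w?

w = 21

MU_w = z^2 and MU_z = 2·w·z.
MRS = MU_w/MU_z = (1/2)·z/w.
Substitute z = 25: MRS = 12.5/w. Setting 12.5/w = 25/42 gives w = 12.5/(25/42) = 21.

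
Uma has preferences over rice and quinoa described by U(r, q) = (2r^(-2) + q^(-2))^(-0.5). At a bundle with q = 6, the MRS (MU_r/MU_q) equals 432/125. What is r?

For CES with ρ = -2, MRS = (2/1)·(q/r)^3.
Setting (2/1)·(6/r)^3 = 432/125 gives (6/r)^3 = 216/125, so 6/r = 1.2 and r = 5.

r = 5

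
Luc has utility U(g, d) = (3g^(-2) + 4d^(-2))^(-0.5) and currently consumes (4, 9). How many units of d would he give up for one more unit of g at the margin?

MRS = 2187/256

For CES with ρ = -2, MRS = (3/4)·(d/g)^3.
At (4, 9): MRS = 2187/256.
The indifference curve has slope −2187/256 at this bundle.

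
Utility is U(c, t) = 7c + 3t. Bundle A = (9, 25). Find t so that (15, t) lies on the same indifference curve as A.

t = 11

U(9, 25) = 138.
Set U(15, t) = 138 and solve.
7·15 + 3t = 138 ⇒ 3t = 33 ⇒ t = 11.
Check: U(15, 11) = 138.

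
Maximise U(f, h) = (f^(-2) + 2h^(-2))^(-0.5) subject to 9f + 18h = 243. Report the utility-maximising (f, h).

f* = 9, h* = 9

For CES with ρ = -2, MRS = (1/2)·(h/f)^3.
Tangency: set MRS = p_f/p_h = 9/18 = 0.5.
So (h/f)^3 = 1; taking the cube root, h/f = 1, i.e. h = f.
Substitute into the budget 9·f + 18·h = 243: 27·f = 243, so f* = 9 and h* = 9.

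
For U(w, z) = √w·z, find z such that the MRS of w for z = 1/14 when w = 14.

z = 2

MU_w = 0.5·w^(-0.5)·z and MU_z = √w.
MRS = MU_w/MU_z = (0.5)·z/w.
Substitute w = 14: MRS = z/28. Setting z/28 = 1/14 gives z = (1/14)·28 = 2.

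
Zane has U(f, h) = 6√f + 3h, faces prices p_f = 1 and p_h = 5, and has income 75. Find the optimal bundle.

f* = 25, h* = 10

MU_f = 6/(2√f), MU_h = 3.
MRS = 6/(2√f) ÷ 3.
Tangency: set MRS = p_f/p_h = 1/5 = 0.2.
MRS depends only on f: 1/√f = 0.2 ⇒ √f = 1/0.2 = 5 ⇒ f* = 25.
From the budget, 5·h = 75 − 1·25 = 50, so h* = 10.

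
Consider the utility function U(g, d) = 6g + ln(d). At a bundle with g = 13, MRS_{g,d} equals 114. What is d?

MU_g = 6, MU_d = 1/d.
MRS = 6 ÷ (1/d).
MRS depends only on d: 6·d = 114 ⇒ d = 114/6 = 19.

d = 19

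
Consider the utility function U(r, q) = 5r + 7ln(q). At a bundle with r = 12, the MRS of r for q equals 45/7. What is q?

q = 9

MU_r = 5, MU_q = 7/q.
MRS = 5 ÷ (7/q).
MRS depends only on q: (5/7)·q = 45/7 ⇒ q = (45/7)/(5/7) = 9.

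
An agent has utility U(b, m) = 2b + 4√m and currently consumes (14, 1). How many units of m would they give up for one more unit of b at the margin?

MU_b = 2, MU_m = 4/(2√m).
MRS = 2 ÷ (4/(2√m)).
At (14, 1): MRS = 1.
So at (14, 1) the consumer would give up 1 units of m for one more unit of b.

MRS = 1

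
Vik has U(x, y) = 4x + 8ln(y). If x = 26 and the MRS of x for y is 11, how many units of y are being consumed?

MU_x = 4, MU_y = 8/y.
MRS = 4 ÷ (8/y).
MRS depends only on y: 0.5·y = 11 ⇒ y = 11/0.5 = 22.

y = 22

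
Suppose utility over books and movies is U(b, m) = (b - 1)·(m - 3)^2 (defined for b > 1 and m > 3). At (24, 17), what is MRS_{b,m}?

MRS = 7/23

MU_b = (m−3)^2, MU_m = 2·(b−1)·(m−3).
MRS = (1/2)·(m−3)/(b−1).
At (24, 17): MRS = 7/23.
The indifference curve has slope −7/23 at this bundle.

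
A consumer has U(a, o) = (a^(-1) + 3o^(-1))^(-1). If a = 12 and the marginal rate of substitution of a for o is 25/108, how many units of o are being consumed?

For CES with ρ = -1, MRS = (1/3)·(o/a)^2.
Setting (1/3)·(o/12)^2 = 25/108 gives (o/12)^2 = 25/36, so o/12 = 5/6 and o = 10.

o = 10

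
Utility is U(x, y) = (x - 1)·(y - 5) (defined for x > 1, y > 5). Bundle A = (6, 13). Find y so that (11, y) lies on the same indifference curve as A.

U(6, 13) = 40.
Set U(11, y) = 40 and solve.
With x = 11: (11 − 1) = 10, so (y − 5) = 40/10 = 4.
So y = 5 + 4 = 9.
Check: U(11, 9) = 40.

y = 9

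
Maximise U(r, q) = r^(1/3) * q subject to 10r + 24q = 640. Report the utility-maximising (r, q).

r* = 16, q* = 20

MU_r = 1/3·r^(-2/3)·q and MU_q = r^(1/3).
MRS = MU_r/MU_q = (1/3)·q/r.
Tangency: set MRS = p_r/p_q = 10/24 = 5/12.
So (1/3)·q/r = 5/12, i.e. q = 1.25·r.
Substitute into the budget 10·r + 24·q = 640: 40·r = 640, so r* = 16.
Then q* = 1.25·16 = 20.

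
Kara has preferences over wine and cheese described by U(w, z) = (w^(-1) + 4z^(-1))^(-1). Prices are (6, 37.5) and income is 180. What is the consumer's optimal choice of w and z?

w* = 5, z* = 4

For CES with ρ = -1, MRS = (1/4)·(z/w)^2.
Tangency: set MRS = p_w/p_z = 6/37.5 = 4/25.
So (z/w)^2 = 16/25; taking the square root, z/w = 0.8, i.e. z = 0.8·w.
Substitute into the budget 6·w + 37.5·z = 180: 36·w = 180, so w* = 5 and z* = 0.8·5 = 4.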